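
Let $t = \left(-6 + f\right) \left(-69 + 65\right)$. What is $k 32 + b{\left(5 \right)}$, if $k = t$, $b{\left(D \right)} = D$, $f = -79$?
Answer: $10885$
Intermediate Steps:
$t = 340$ ($t = \left(-6 - 79\right) \left(-69 + 65\right) = \left(-85\right) \left(-4\right) = 340$)
$k = 340$
$k 32 + b{\left(5 \right)} = 340 \cdot 32 + 5 = 10880 + 5 = 10885$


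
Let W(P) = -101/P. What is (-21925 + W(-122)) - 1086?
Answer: -2807241/122 ≈ -23010.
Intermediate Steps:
(-21925 + W(-122)) - 1086 = (-21925 - 101/(-122)) - 1086 = (-21925 - 101*(-1/122)) - 1086 = (-21925 + 101/122) - 1086 = -2674749/122 - 1086 = -2807241/122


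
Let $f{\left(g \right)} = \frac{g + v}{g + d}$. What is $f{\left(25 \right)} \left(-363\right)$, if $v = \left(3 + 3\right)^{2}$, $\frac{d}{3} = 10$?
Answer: $- \frac{2013}{5} \approx -402.6$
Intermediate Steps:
$d = 30$ ($d = 3 \cdot 10 = 30$)
$v = 36$ ($v = 6^{2} = 36$)
$f{\left(g \right)} = \frac{36 + g}{30 + g}$ ($f{\left(g \right)} = \frac{g + 36}{g + 30} = \frac{36 + g}{30 + g}$)
$f{\left(25 \right)} \left(-363\right) = \frac{36 + 25}{30 + 25} \left(-363\right) = \frac{1}{55} \cdot 61 \left(-363\right) = \frac{61}{55} \left(-363\right) = - \frac{2013}{5}$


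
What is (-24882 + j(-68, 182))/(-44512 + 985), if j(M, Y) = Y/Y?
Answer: 24881/43527 ≈ 0.57162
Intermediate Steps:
j(M, Y) = 1
(-24882 + j(-68, 182))/(-44512 + 985) = (-24882 + 1)/(-44512 + 985) = -24881/(-43527) = -24881*(-1/43527) = 24881/43527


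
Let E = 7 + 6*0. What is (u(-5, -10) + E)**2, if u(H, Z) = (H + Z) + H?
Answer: 169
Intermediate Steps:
u(H, Z) = Z + 2*H
E = 7 (E = 7 + 0 = 7)
(u(-5, -10) + E)**2 = ((-10 + 2*(-5)) + 7)**2 = ((-10 - 10) + 7)**2 = (-20 + 7)**2 = (-13)**2 = 169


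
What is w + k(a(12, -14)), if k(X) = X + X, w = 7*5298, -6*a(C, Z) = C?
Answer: 37082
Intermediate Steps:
a(C, Z) = -C/6
w = 37086
k(X) = 2*X
w + k(a(12, -14)) = 37086 + 2*(-⅙*12) = 37086 + 2*(-2) = 37086 - 4 = 37082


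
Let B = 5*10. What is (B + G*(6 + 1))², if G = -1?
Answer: 1849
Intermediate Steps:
B = 50
(B + G*(6 + 1))² = (50 - (6 + 1))² = (50 - 1*7)² = (50 - 7)² = 43² = 1849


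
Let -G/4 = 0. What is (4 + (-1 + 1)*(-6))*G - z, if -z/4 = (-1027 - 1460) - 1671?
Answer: -16632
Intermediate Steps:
G = 0 (G = -4*0 = 0)
z = 16632 (z = -4*((-1027 - 1460) - 1671) = -4*(-2487 - 1671) = -4*(-4158) = 16632)
(4 + (-1 + 1)*(-6))*G - z = (4 + (-1 + 1)*(-6))*0 - 1*16632 = (4 + 0*(-6))*0 - 16632 = (4 + 0)*0 - 16632 = 4*0 - 16632 = 0 - 16632 = -16632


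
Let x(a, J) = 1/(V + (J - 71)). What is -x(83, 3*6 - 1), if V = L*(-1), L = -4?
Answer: 1/50 ≈ 0.020000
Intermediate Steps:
V = 4 (V = -4*(-1) = 4)
x(a, J) = 1/(-67 + J) (x(a, J) = 1/(4 + (J - 71)) = 1/(4 + (-71 + J)) = 1/(-67 + J))
-x(83, 3*6 - 1) = -1/(-67 + (3*6 - 1)) = -1/(-67 + (18 - 1)) = -1/(-67 + 17) = -1/(-50) = -1*(-1/50) = 1/50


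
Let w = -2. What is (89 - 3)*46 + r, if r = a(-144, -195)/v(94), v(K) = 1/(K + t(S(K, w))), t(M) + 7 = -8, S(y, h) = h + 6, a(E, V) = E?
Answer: -7420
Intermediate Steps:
S(y, h) = 6 + h
t(M) = -15 (t(M) = -7 - 8 = -15)
v(K) = 1/(-15 + K) (v(K) = 1/(K - 15) = 1/(-15 + K))
r = -11376 (r = -144/(1/(-15 + 94)) = -144/(1/79) = -144/1/79 = -144*79 = -11376)
(89 - 3)*46 + r = (89 - 3)*46 - 11376 = 86*46 - 11376 = 3956 - 11376 = -7420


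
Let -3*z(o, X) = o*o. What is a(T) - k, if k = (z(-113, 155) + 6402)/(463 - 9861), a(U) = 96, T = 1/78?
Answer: 2713061/28194 ≈ 96.228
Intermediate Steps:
z(o, X) = -o**2/3 (z(o, X) = -o*o/3 = -o**2/3)
T = 1/78 ≈ 0.012821
k = -6437/28194 (k = (-1/3*(-113)**2 + 6402)/(463 - 9861) = (-1/3*12769 + 6402)/(-9398) = (-12769/3 + 6402)*(-1/9398) = (6437/3)*(-1/9398) = -6437/28194 ≈ -0.22831)
a(T) - k = 96 - 1*(-6437/28194) = 96 + 6437/28194 = 2713061/28194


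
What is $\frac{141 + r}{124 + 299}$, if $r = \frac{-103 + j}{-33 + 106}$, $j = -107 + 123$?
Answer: $\frac{1134}{3431} \approx 0.33052$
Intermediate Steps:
$j = 16$
$r = - \frac{87}{73}$ ($r = \frac{-103 + 16}{-33 + 106} = - \frac{87}{73} \approx -1.1918$)
$\frac{141 + r}{124 + 299} = \frac{141 - \frac{87}{73}}{124 + 299} = \frac{10206}{73 \cdot 423} = \frac{10206}{73} \cdot \frac{1}{423} = \frac{1134}{3431}$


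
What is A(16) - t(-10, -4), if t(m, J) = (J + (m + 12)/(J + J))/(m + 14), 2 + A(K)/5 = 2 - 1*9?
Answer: -703/16 ≈ -43.938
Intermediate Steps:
A(K) = -45 (A(K) = -10 + 5*(2 - 1*9) = -10 + 5*(2 - 9) = -10 + 5*(-7) = -10 - 35 = -45)
t(m, J) = (J + (12 + m)/(2*J))/(14 + m) (t(m, J) = (J + (12 + m)/((2*J)))/(14 + m) = (J + (12 + m)*(1/(2*J)))/(14 + m) = (J + (12 + m)/(2*J))/(14 + m))
A(16) - t(-10, -4) = -45 - (6 + (-4)**2 + (1/2)*(-10))/((-4)*(14 - 10)) = -45 - (-1)*(6 + 16 - 5)/(4*4) = -45 - (-1)*17/(4*4) = -45 - 1*(-17/16) = -45 + 17/16 = -703/16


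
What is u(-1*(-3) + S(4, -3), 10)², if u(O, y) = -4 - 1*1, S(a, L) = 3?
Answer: 25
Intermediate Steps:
u(O, y) = -5 (u(O, y) = -4 - 1 = -5)
u(-1*(-3) + S(4, -3), 10)² = (-5)² = 25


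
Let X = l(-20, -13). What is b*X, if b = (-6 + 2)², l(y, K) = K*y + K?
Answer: 3952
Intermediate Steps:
l(y, K) = K + K*y
X = 247 (X = -13*(1 - 20) = -13*(-19) = 247)
b = 16 (b = (-4)² = 16)
b*X = 16*247 = 3952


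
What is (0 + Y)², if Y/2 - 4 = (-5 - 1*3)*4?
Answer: 3136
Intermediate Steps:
Y = -56 (Y = 8 + 2*((-5 - 1*3)*4) = 8 + 2*((-5 - 3)*4) = 8 + 2*(-8*4) = 8 + 2*(-32) = 8 - 64 = -56)
(0 + Y)² = (0 - 56)² = (-56)² = 3136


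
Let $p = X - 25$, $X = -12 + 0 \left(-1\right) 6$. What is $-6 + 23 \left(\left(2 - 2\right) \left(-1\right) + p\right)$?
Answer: $-857$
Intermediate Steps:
$X = -12$ ($X = -12 + 0 \cdot 6 = -12 + 0 = -12$)
$p = -37$ ($p = -12 - 25 = -37$)
$-6 + 23 \left(\left(2 - 2\right) \left(-1\right) + p\right) = -6 + 23 \left(\left(2 - 2\right) \left(-1\right) - 37\right) = -6 + 23 \left(0 \left(-1\right) - 37\right) = -6 + 23 \left(0 - 37\right) = -6 + 23 \left(-37\right) = -6 - 851 = -857$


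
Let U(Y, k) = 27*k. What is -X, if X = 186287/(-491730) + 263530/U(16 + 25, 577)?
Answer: -42227813909/2553553890 ≈ -16.537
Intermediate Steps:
X = 42227813909/2553553890 (X = 186287/(-491730) + 263530/((27*577)) = 186287*(-1/491730) + 263530/15579 = -186287/491730 + 263530*(1/15579) = -186287/491730 + 263530/15579 = 42227813909/2553553890 ≈ 16.537)
-X = -1*42227813909/2553553890 = -42227813909/2553553890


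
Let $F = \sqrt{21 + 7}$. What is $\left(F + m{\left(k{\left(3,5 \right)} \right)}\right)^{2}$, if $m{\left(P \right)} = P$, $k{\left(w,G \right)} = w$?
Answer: $37 + 12 \sqrt{7} \approx 68.749$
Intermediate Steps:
$F = 2 \sqrt{7}$ ($F = \sqrt{28} = 2 \sqrt{7} \approx 5.2915$)
$\left(F + m{\left(k{\left(3,5 \right)} \right)}\right)^{2} = \left(2 \sqrt{7} + 3\right)^{2} = \left(3 + 2 \sqrt{7}\right)^{2}$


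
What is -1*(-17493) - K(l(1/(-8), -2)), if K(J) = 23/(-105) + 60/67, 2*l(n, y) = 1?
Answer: 123058496/7035 ≈ 17492.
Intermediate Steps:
l(n, y) = ½ (l(n, y) = (½)*1 = ½)
K(J) = 4759/7035 (K(J) = 23*(-1/105) + 60*(1/67) = -23/105 + 60/67 = 4759/7035)
-1*(-17493) - K(l(1/(-8), -2)) = -1*(-17493) - 1*4759/7035 = 17493 - 4759/7035 = 123058496/7035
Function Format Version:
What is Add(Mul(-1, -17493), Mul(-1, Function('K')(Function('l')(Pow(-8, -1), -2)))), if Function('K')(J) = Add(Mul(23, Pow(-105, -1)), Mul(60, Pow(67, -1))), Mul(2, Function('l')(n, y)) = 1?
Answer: Rational(123058496, 7035) ≈ 17492.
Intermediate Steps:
Function('l')(n, y) = Rational(1, 2) (Function('l')(n, y) = Mul(Rational(1, 2), 1) = Rational(1, 2))
Function('K')(J) = Rational(4759, 7035) (Function('K')(J) = Add(Mul(23, Rational(-1, 105)), Mul(60, Rational(1, 67))) = Add(Rational(-23, 105), Rational(60, 67)) = Rational(4759, 7035))
Add(Mul(-1, -17493), Mul(-1, Function('K')(Function('l')(Pow(-8, -1), -2)))) = Add(Mul(-1, -17493), Mul(-1, Rational(4759, 7035))) = Add(17493, Rational(-4759, 7035)) = Rational(123058496, 7035)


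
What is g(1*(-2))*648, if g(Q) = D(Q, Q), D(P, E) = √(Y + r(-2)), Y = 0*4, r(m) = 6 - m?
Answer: 1296*√2 ≈ 1832.8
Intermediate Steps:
Y = 0
D(P, E) = 2*√2 (D(P, E) = √(0 + (6 - 1*(-2))) = √(0 + (6 + 2)) = √(0 + 8) = √8 = 2*√2)
g(Q) = 2*√2
g(1*(-2))*648 = (2*√2)*648 = 1296*√2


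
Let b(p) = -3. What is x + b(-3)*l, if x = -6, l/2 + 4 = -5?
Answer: 48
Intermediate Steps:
l = -18 (l = -8 + 2*(-5) = -8 - 10 = -18)
x + b(-3)*l = -6 - 3*(-18) = -6 + 54 = 48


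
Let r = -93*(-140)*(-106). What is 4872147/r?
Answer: -232007/65720 ≈ -3.5302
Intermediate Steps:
r = -1380120 (r = 13020*(-106) = -1380120)
4872147/r = 4872147/(-1380120) = 4872147*(-1/1380120) = -232007/65720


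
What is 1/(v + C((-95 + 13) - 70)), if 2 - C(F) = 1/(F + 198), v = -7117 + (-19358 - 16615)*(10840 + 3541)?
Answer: -46/23797402089 ≈ -1.9330e-9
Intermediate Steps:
v = -517334830 (v = -7117 - 35973*14381 = -7117 - 517327713 = -517334830)
C(F) = 2 - 1/(198 + F) (C(F) = 2 - 1/(F + 198) = 2 - 1/(198 + F))
1/(v + C((-95 + 13) - 70)) = 1/(-517334830 + (395 + 2*((-95 + 13) - 70))/(198 + ((-95 + 13) - 70))) = 1/(-517334830 + (395 + 2*(-82 - 70))/(198 + (-82 - 70))) = 1/(-517334830 + (395 + 2*(-152))/(198 - 152)) = 1/(-517334830 + (395 - 304)/46) = 1/(-517334830 + (1/46)*91) = 1/(-517334830 + 91/46) = 1/(-23797402089/46) = -46/23797402089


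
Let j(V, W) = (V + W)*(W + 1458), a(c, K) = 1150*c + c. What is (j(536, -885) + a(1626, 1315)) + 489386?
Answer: 2160935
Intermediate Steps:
a(c, K) = 1151*c
j(V, W) = (1458 + W)*(V + W) (j(V, W) = (V + W)*(1458 + W) = (1458 + W)*(V + W))
(j(536, -885) + a(1626, 1315)) + 489386 = (((-885)² + 1458*536 + 1458*(-885) + 536*(-885)) + 1151*1626) + 489386 = ((783225 + 781488 - 1290330 - 474360) + 1871526) + 489386 = (-199977 + 1871526) + 489386 = 1671549 + 489386 = 2160935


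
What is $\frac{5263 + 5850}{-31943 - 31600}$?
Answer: $- \frac{11113}{63543} \approx -0.17489$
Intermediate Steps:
$\frac{5263 + 5850}{-31943 - 31600} = \frac{11113}{-63543} = 11113 \left(- \frac{1}{63543}\right) = - \frac{11113}{63543}$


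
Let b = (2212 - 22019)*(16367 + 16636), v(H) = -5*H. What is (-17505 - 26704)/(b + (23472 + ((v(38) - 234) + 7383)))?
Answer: 44209/653659990 ≈ 6.7633e-5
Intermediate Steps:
b = -653690421 (b = -19807*33003 = -653690421)
(-17505 - 26704)/(b + (23472 + ((v(38) - 234) + 7383))) = (-17505 - 26704)/(-653690421 + (23472 + ((-5*38 - 234) + 7383))) = -44209/(-653690421 + (23472 + ((-190 - 234) + 7383))) = -44209/(-653690421 + (23472 + (-424 + 7383))) = -44209/(-653690421 + (23472 + 6959)) = -44209/(-653690421 + 30431) = -44209/(-653659990) = -44209*(-1/653659990) = 44209/653659990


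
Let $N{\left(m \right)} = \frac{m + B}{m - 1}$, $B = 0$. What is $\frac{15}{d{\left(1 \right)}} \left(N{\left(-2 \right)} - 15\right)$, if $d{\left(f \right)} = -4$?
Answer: $\frac{215}{4} \approx 53.75$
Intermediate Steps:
$N{\left(m \right)} = \frac{m}{-1 + m}$ ($N{\left(m \right)} = \frac{m + 0}{m - 1} = \frac{m}{-1 + m}$)
$\frac{15}{d{\left(1 \right)}} \left(N{\left(-2 \right)} - 15\right) = \frac{15}{-4} \left(- \frac{2}{-1 - 2} - 15\right) = 15 \left(- \frac{1}{4}\right) \left(- \frac{2}{-3} - 15\right) = - \frac{15 \left(\left(-2\right) \left(- \frac{1}{3}\right) - 15\right)}{4} = - \frac{15 \left(\frac{2}{3} - 15\right)}{4} = \left(- \frac{15}{4}\right) \left(- \frac{43}{3}\right) = \frac{215}{4}$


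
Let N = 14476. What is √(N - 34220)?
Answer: 4*I*√1234 ≈ 140.51*I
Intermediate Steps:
√(N - 34220) = √(14476 - 34220) = √(-19744) = 4*I*√1234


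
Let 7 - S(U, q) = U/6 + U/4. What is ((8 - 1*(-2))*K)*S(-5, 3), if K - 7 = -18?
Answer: -5995/6 ≈ -999.17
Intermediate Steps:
K = -11 (K = 7 - 18 = -11)
S(U, q) = 7 - 5*U/12 (S(U, q) = 7 - (U/6 + U/4) = 7 - 5*U/12)
((8 - 1*(-2))*K)*S(-5, 3) = ((8 - 1*(-2))*(-11))*(7 - 5/12*(-5)) = ((8 + 2)*(-11))*(7 + 25/12) = (10*(-11))*(109/12) = -110*109/12 = -5995/6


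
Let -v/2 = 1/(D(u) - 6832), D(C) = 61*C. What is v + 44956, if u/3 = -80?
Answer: 482647617/10736 ≈ 44956.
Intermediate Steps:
u = -240 (u = 3*(-80) = -240)
v = 1/10736 (v = -2/(61*(-240) - 6832) = -2/(-14640 - 6832) = -2/(-21472) = -2*(-1/21472) = 1/10736 ≈ 9.3145e-5)
v + 44956 = 1/10736 + 44956 = 482647617/10736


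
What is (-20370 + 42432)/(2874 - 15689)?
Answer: -22062/12815 ≈ -1.7216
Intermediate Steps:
(-20370 + 42432)/(2874 - 15689) = 22062/(-12815) = 22062*(-1/12815) = -22062/12815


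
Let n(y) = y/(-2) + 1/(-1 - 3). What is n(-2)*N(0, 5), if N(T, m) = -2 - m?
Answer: -21/4 ≈ -5.2500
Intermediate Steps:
n(y) = -¼ - y/2 (n(y) = y*(-½) + 1/(-4) = -y/2 + 1*(-¼) = -y/2 - ¼ = -¼ - y/2)
n(-2)*N(0, 5) = (-¼ - ½*(-2))*(-2 - 1*5) = (-¼ + 1)*(-2 - 5) = (¾)*(-7) = -21/4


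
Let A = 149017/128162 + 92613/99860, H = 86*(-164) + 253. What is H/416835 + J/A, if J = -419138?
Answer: -124222315212246270757/619470186323845 ≈ -2.0053e+5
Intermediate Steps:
H = -13851 (H = -14104 + 253 = -13851)
A = 13375152463/6399128660 (A = 149017*(1/128162) + 92613*(1/99860) = 149017/128162 + 92613/99860 = 13375152463/6399128660 ≈ 2.0902)
H/416835 + J/A = -13851/416835 - 419138/13375152463/6399128660 = -13851*1/416835 - 419138*6399128660/13375152463 = -1539/46315 - 2682117988295080/13375152463 = -124222315212246270757/619470186323845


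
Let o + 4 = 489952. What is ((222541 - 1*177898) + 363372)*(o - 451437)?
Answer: 15713065665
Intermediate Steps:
o = 489948 (o = -4 + 489952 = 489948)
((222541 - 1*177898) + 363372)*(o - 451437) = ((222541 - 1*177898) + 363372)*(489948 - 451437) = ((222541 - 177898) + 363372)*38511 = (44643 + 363372)*38511 = 408015*38511 = 15713065665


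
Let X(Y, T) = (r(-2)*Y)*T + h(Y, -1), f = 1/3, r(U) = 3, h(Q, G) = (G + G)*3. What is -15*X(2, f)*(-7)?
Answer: -420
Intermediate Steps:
h(Q, G) = 6*G (h(Q, G) = (2*G)*3 = 6*G)
f = ⅓ ≈ 0.33333
X(Y, T) = -6 + 3*T*Y (X(Y, T) = (3*Y)*T + 6*(-1) = 3*T*Y - 6 = -6 + 3*T*Y)
-15*X(2, f)*(-7) = -15*(-6 + 3*(⅓)*2)*(-7) = -15*(-6 + 2)*(-7) = -15*(-4)*(-7) = 60*(-7) = -420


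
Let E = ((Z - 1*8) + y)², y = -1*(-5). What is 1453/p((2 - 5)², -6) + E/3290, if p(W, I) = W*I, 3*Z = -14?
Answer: -1194299/44415 ≈ -26.890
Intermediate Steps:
Z = -14/3 (Z = (⅓)*(-14) = -14/3 ≈ -4.6667)
y = 5
E = 529/9 (E = ((-14/3 - 1*8) + 5)² = ((-14/3 - 8) + 5)² = (-38/3 + 5)² = (-23/3)² = 529/9 ≈ 58.778)
p(W, I) = I*W
1453/p((2 - 5)², -6) + E/3290 = 1453/((-6*(2 - 5)²)) + (529/9)/3290 = 1453/((-6*(-3)²)) + (529/9)*(1/3290) = 1453/((-6*9)) + 529/29610 = 1453/(-54) + 529/29610 = 1453*(-1/54) + 529/29610 = -1453/54 + 529/29610 = -1194299/44415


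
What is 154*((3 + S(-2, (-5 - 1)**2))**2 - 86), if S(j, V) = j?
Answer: -13090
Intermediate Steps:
154*((3 + S(-2, (-5 - 1)**2))**2 - 86) = 154*((3 - 2)**2 - 86) = 154*(1**2 - 86) = 154*(1 - 86) = 154*(-85) = -13090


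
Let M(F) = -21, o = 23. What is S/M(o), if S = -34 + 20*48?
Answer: -926/21 ≈ -44.095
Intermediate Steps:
S = 926 (S = -34 + 960 = 926)
S/M(o) = 926/(-21) = 926*(-1/21) = -926/21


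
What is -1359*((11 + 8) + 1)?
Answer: -27180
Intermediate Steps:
-1359*((11 + 8) + 1) = -1359*(19 + 1) = -1359*20 = -27180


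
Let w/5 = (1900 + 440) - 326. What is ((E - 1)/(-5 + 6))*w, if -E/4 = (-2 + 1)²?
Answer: -50350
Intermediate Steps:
w = 10070 (w = 5*((1900 + 440) - 326) = 5*(2340 - 326) = 5*2014 = 10070)
E = -4 (E = -4*(-2 + 1)² = -4*(-1)² = -4*1 = -4)
((E - 1)/(-5 + 6))*w = ((-4 - 1)/(-5 + 6))*10070 = -5/1*10070 = -5*1*10070 = -5*10070 = -50350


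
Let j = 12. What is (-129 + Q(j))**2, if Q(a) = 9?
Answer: 14400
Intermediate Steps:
(-129 + Q(j))**2 = (-129 + 9)**2 = (-120)**2 = 14400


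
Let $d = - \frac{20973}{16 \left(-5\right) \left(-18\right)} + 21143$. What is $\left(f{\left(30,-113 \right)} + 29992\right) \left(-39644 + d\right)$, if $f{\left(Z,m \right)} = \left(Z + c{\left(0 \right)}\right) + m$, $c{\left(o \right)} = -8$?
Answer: $- \frac{88581423457}{160} \approx -5.5363 \cdot 10^{8}$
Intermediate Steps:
$f{\left(Z,m \right)} = -8 + Z + m$ ($f{\left(Z,m \right)} = \left(Z - 8\right) + m = \left(-8 + Z\right) + m = -8 + Z + m$)
$d = \frac{10141649}{480}$ ($d = - \frac{20973}{\left(-80\right) \left(-18\right)} + 21143 = - \frac{20973}{1440} + 21143 = \left(-20973\right) \frac{1}{1440} + 21143 = - \frac{6991}{480} + 21143 = \frac{10141649}{480} \approx 21128.0$)
$\left(f{\left(30,-113 \right)} + 29992\right) \left(-39644 + d\right) = \left(\left(-8 + 30 - 113\right) + 29992\right) \left(-39644 + \frac{10141649}{480}\right) = \left(-91 + 29992\right) \left(- \frac{8887471}{480}\right) = 29901 \left(- \frac{8887471}{480}\right) = - \frac{88581423457}{160}$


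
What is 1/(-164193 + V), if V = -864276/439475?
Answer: -439475/72159582951 ≈ -6.0903e-6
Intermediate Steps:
V = -864276/439475 (V = -864276*1/439475 = -864276/439475 ≈ -1.9666)
1/(-164193 + V) = 1/(-164193 - 864276/439475) = 1/(-72159582951/439475) = -439475/72159582951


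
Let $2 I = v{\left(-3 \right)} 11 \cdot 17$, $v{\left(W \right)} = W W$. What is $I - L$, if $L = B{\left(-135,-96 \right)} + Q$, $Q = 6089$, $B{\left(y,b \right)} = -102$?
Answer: $- \frac{10291}{2} \approx -5145.5$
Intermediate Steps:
$v{\left(W \right)} = W^{2}$
$I = \frac{1683}{2}$ ($I = \frac{\left(-3\right)^{2} \cdot 11 \cdot 17}{2} = \frac{9 \cdot 11 \cdot 17}{2} = \frac{99 \cdot 17}{2} = \frac{1}{2} \cdot 1683 = \frac{1683}{2} \approx 841.5$)
$L = 5987$ ($L = -102 + 6089 = 5987$)
$I - L = \frac{1683}{2} - 5987 = - \frac{10291}{2}$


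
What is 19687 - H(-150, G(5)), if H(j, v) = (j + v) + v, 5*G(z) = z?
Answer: 19835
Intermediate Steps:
G(z) = z/5
H(j, v) = j + 2*v
19687 - H(-150, G(5)) = 19687 - (-150 + 2*((⅕)*5)) = 19687 - (-150 + 2*1) = 19687 - (-150 + 2) = 19687 - 1*(-148) = 19687 + 148 = 19835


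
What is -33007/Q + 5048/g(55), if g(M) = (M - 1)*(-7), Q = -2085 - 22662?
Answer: -18741035/1559061 ≈ -12.021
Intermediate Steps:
Q = -24747
g(M) = 7 - 7*M (g(M) = (-1 + M)*(-7) = 7 - 7*M)
-33007/Q + 5048/g(55) = -33007/(-24747) + 5048/(7 - 7*55) = -33007*(-1/24747) + 5048/(7 - 385) = 33007/24747 + 5048/(-378) = 33007/24747 + 5048*(-1/378) = 33007/24747 - 2524/189 = -18741035/1559061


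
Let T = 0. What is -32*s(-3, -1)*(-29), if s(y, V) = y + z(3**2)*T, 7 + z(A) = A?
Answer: -2784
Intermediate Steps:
z(A) = -7 + A
s(y, V) = y (s(y, V) = y + (-7 + 3**2)*0 = y + (-7 + 9)*0 = y + 2*0 = y + 0 = y)
-32*s(-3, -1)*(-29) = -32*(-3)*(-29) = 96*(-29) = -2784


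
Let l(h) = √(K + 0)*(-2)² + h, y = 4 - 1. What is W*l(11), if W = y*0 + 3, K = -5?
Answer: 33 + 12*I*√5 ≈ 33.0 + 26.833*I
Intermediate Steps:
y = 3
l(h) = h + 4*I*√5 (l(h) = √(-5 + 0)*(-2)² + h = √(-5)*4 + h = (I*√5)*4 + h = 4*I*√5 + h = h + 4*I*√5)
W = 3 (W = 3*0 + 3 = 0 + 3 = 3)
W*l(11) = 3*(11 + 4*I*√5) = 33 + 12*I*√5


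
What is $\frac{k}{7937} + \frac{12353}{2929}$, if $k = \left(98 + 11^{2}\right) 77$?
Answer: $\frac{147437488}{23247473} \approx 6.3421$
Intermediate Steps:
$k = 16863$ ($k = \left(98 + 121\right) 77 = 219 \cdot 77 = 16863$)
$\frac{k}{7937} + \frac{12353}{2929} = \frac{16863}{7937} + \frac{12353}{2929} = \frac{147437488}{23247473}$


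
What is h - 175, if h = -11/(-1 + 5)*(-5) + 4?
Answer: -629/4 ≈ -157.25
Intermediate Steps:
h = 71/4 (h = -11/4*(-5) + 4 = 55/4 + 4 = 71/4 ≈ 17.750)
h - 175 = 71/4 - 175 = -629/4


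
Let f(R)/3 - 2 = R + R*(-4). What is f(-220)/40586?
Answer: 993/20293 ≈ 0.048933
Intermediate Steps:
f(R) = 6 - 9*R (f(R) = 6 + 3*(R + R*(-4)) = 6 + 3*(R - 4*R) = 6 + 3*(-3*R) = 6 - 9*R)
f(-220)/40586 = (6 - 9*(-220))/40586 = (6 + 1980)*(1/40586) = 1986*(1/40586) = 993/20293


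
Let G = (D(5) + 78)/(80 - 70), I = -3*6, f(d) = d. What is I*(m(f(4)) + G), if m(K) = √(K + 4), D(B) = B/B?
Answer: -711/5 - 36*√2 ≈ -193.11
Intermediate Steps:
D(B) = 1
m(K) = √(4 + K)
I = -18
G = 79/10 (G = (1 + 78)/(80 - 70) = 79/10 ≈ 7.9000)
I*(m(f(4)) + G) = -18*(√(4 + 4) + 79/10) = -18*(√8 + 79/10) = -18*(2*√2 + 79/10) = -18*(79/10 + 2*√2) = -711/5 - 36*√2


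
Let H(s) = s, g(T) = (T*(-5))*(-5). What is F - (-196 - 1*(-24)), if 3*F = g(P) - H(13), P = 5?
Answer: 628/3 ≈ 209.33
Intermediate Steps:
g(T) = 25*T (g(T) = -5*T*(-5) = 25*T)
F = 112/3 (F = (25*5 - 1*13)/3 = (125 - 13)/3 = (1/3)*112 = 112/3 ≈ 37.333)
F - (-196 - 1*(-24)) = 112/3 - (-196 - 1*(-24)) = 112/3 - (-196 + 24) = 112/3 - 1*(-172) = 112/3 + 172 = 628/3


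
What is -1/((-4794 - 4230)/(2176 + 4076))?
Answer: 521/752 ≈ 0.69282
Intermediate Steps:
-1/((-4794 - 4230)/(2176 + 4076)) = -1/((-9024/6252)) = -1/((-9024*1/6252)) = -1/(-752/521) = -1*(-521/752) = 521/752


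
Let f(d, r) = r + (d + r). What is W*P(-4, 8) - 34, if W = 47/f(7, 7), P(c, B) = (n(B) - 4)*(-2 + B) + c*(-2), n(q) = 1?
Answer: -1184/21 ≈ -56.381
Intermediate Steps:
P(c, B) = 6 - 3*B - 2*c (P(c, B) = (1 - 4)*(-2 + B) + c*(-2) = -3*(-2 + B) - 2*c = (6 - 3*B) - 2*c = 6 - 3*B - 2*c)
f(d, r) = d + 2*r
W = 47/21 (W = 47/(7 + 2*7) = 47/(7 + 14) = 47/21 ≈ 2.2381)
W*P(-4, 8) - 34 = 47*(6 - 3*8 - 2*(-4))/21 - 34 = 47*(6 - 24 + 8)/21 - 34 = (47/21)*(-10) - 34 = -470/21 - 34 = -1184/21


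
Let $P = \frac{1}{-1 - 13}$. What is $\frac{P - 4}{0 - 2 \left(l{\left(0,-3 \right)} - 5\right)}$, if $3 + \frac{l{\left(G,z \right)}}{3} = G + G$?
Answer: $- \frac{57}{392} \approx -0.14541$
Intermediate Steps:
$l{\left(G,z \right)} = -9 + 6 G$ ($l{\left(G,z \right)} = -9 + 3 \left(G + G\right) = -9 + 3 \cdot 2 G = -9 + 6 G$)
$P = - \frac{1}{14}$ ($P = \frac{1}{-14} = - \frac{1}{14} \approx -0.071429$)
$\frac{P - 4}{0 - 2 \left(l{\left(0,-3 \right)} - 5\right)} = \frac{- \frac{1}{14} - 4}{0 - 2 \left(\left(-9 + 6 \cdot 0\right) - 5\right)} = - \frac{57}{14 \left(0 - 2 \left(\left(-9 + 0\right) - 5\right)\right)} = - \frac{57}{14 \left(0 - 2 \left(-9 - 5\right)\right)} = - \frac{57}{14 \left(0 - -28\right)} = - \frac{57}{14 \left(0 + 28\right)} = - \frac{57}{14 \cdot 28} = \left(- \frac{57}{14}\right) \frac{1}{28} = - \frac{57}{392}$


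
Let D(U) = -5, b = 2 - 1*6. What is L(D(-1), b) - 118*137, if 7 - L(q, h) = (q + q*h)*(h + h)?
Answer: -16039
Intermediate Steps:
b = -4 (b = 2 - 6 = -4)
L(q, h) = 7 - 2*h*(q + h*q) (L(q, h) = 7 - (q + q*h)*(h + h) = 7 - (q + h*q)*2*h = 7 - 2*h*(q + h*q))
L(D(-1), b) - 118*137 = (7 - 2*(-4)*(-5) - 2*(-5)*(-4)²) - 118*137 = (7 - 40 - 2*(-5)*16) - 16166 = (7 - 40 + 160) - 16166 = 127 - 16166 = -16039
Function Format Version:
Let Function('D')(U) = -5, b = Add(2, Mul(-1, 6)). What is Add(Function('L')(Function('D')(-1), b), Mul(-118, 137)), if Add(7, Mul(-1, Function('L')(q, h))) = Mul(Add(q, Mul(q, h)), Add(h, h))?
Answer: -16039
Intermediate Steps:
b = -4 (b = Add(2, -6) = -4)
Function('L')(q, h) = Add(7, Mul(-2, h, Add(q, Mul(h, q)))) (Function('L')(q, h) = Add(7, Mul(-1, Mul(Add(q, Mul(q, h)), Add(h, h)))) = Add(7, Mul(-1, Mul(Add(q, Mul(h, q)), Mul(2, h)))) = Add(7, Mul(-1, Mul(2, h, Add(q, Mul(h, q))))) = Add(7, Mul(-2, h, Add(q, Mul(h, q)))))
Add(Function('L')(Function('D')(-1), b), Mul(-118, 137)) = Add(Add(7, Mul(-2, -4, -5), Mul(-2, -5, Pow(-4, 2))), Mul(-118, 137)) = Add(Add(7, -40, Mul(-2, -5, 16)), -16166) = Add(Add(7, -40, 160), -16166) = Add(127, -16166) = -16039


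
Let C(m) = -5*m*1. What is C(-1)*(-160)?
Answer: -800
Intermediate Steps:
C(m) = -5*m
C(-1)*(-160) = -5*(-1)*(-160) = 5*(-160) = -800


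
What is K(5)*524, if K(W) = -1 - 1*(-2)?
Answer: 524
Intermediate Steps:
K(W) = 1 (K(W) = -1 + 2 = 1)
K(5)*524 = 1*524 = 524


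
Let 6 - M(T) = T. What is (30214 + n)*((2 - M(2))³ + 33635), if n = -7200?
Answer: 773891778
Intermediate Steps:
M(T) = 6 - T
(30214 + n)*((2 - M(2))³ + 33635) = (30214 - 7200)*((2 - (6 - 1*2))³ + 33635) = 23014*((2 - (6 - 2))³ + 33635) = 23014*((2 - 1*4)³ + 33635) = 23014*((2 - 4)³ + 33635) = 23014*((-2)³ + 33635) = 23014*(-8 + 33635) = 23014*33627 = 773891778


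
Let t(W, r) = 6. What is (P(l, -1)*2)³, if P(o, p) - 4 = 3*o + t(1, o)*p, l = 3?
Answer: 2744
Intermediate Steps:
P(o, p) = 4 + 3*o + 6*p (P(o, p) = 4 + (3*o + 6*p) = 4 + 3*o + 6*p)
(P(l, -1)*2)³ = ((4 + 3*3 + 6*(-1))*2)³ = ((4 + 9 - 6)*2)³ = (7*2)³ = 14³ = 2744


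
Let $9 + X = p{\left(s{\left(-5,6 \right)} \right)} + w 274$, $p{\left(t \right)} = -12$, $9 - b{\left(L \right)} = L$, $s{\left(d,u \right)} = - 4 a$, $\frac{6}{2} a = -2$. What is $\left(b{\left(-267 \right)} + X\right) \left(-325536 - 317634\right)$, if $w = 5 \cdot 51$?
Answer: $-45102296250$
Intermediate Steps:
$a = - \frac{2}{3}$ ($a = \frac{1}{3} \left(-2\right) = - \frac{2}{3} \approx -0.66667$)
$s{\left(d,u \right)} = \frac{8}{3}$ ($s{\left(d,u \right)} = \left(-4\right) \left(- \frac{2}{3}\right) = \frac{8}{3}$)
$b{\left(L \right)} = 9 - L$
$w = 255$
$X = 69849$ ($X = -9 + \left(-12 + 255 \cdot 274\right) = -9 + \left(-12 + 69870\right) = -9 + 69858 = 69849$)
$\left(b{\left(-267 \right)} + X\right) \left(-325536 - 317634\right) = \left(\left(9 - -267\right) + 69849\right) \left(-325536 - 317634\right) = \left(\left(9 + 267\right) + 69849\right) \left(-643170\right) = \left(276 + 69849\right) \left(-643170\right) = 70125 \left(-643170\right) = -45102296250$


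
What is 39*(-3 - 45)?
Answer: -1872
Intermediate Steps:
39*(-3 - 45) = 39*(-48) = -1872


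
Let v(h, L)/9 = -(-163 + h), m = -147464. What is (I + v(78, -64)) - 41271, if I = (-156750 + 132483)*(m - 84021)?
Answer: 5617405989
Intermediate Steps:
v(h, L) = 1467 - 9*h (v(h, L) = 9*(-(-163 + h)) = 9*(163 - h) = 1467 - 9*h)
I = 5617446495 (I = (-156750 + 132483)*(-147464 - 84021) = -24267*(-231485) = 5617446495)
(I + v(78, -64)) - 41271 = (5617446495 + (1467 - 9*78)) - 41271 = (5617446495 + (1467 - 702)) - 41271 = (5617446495 + 765) - 41271 = 5617447260 - 41271 = 5617405989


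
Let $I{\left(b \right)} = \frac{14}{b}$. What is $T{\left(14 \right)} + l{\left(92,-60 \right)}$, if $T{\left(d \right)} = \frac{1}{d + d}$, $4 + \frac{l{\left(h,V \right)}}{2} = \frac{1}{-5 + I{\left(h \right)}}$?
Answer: $- \frac{52305}{6244} \approx -8.3768$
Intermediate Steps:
$l{\left(h,V \right)} = -8 + \frac{2}{-5 + \frac{14}{h}}$
$T{\left(d \right)} = \frac{1}{2 d}$
$T{\left(14 \right)} + l{\left(92,-60 \right)} = \frac{1}{2 \cdot 14} + \frac{14 \left(8 - 276\right)}{-14 + 5 \cdot 92} = \frac{1}{2} \cdot \frac{1}{14} + \frac{14 \left(8 - 276\right)}{-14 + 460} = \frac{1}{28} + 14 \cdot \frac{1}{446} \left(-268\right) = \frac{1}{28} - \frac{1876}{223} = - \frac{52305}{6244}$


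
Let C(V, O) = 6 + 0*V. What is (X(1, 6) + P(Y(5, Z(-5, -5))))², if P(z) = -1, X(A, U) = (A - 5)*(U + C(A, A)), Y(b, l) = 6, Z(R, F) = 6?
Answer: 2401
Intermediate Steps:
C(V, O) = 6 (C(V, O) = 6 + 0 = 6)
X(A, U) = (-5 + A)*(6 + U) (X(A, U) = (A - 5)*(U + 6) = (-5 + A)*(6 + U))
(X(1, 6) + P(Y(5, Z(-5, -5))))² = ((-30 - 5*6 + 6*1 + 1*6) - 1)² = ((-30 - 30 + 6 + 6) - 1)² = (-48 - 1)² = (-49)² = 2401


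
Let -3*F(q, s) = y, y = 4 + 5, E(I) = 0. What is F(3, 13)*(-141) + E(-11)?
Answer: 423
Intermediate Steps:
y = 9
F(q, s) = -3 (F(q, s) = -⅓*9 = -3)
F(3, 13)*(-141) + E(-11) = -3*(-141) + 0 = 423 + 0 = 423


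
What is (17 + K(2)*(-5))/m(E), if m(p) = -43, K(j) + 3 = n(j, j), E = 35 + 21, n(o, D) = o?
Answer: -22/43 ≈ -0.51163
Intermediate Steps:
E = 56
K(j) = -3 + j
(17 + K(2)*(-5))/m(E) = (17 + (-3 + 2)*(-5))/(-43) = (17 - 1*(-5))*(-1/43) = (17 + 5)*(-1/43) = 22*(-1/43) = -22/43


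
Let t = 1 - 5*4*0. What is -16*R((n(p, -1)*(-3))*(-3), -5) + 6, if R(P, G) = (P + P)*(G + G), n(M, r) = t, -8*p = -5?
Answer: 2886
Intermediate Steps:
p = 5/8 (p = -1/8*(-5) = 5/8 ≈ 0.62500)
t = 1 (t = 1 - 20*0 = 1 + 0 = 1)
n(M, r) = 1
R(P, G) = 4*G*P (R(P, G) = (2*P)*(2*G) = 4*G*P)
-16*R((n(p, -1)*(-3))*(-3), -5) + 6 = -64*(-5)*(1*(-3))*(-3) + 6 = -64*(-5)*(-3*(-3)) + 6 = -64*(-5)*9 + 6 = -16*(-180) + 6 = 2880 + 6 = 2886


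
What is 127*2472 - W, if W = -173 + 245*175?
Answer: 271242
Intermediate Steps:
W = 42702 (W = -173 + 42875 = 42702)
127*2472 - W = 127*2472 - 1*42702 = 313944 - 42702 = 271242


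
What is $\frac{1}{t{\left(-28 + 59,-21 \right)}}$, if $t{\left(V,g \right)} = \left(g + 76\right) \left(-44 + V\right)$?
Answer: $- \frac{1}{715} \approx -0.0013986$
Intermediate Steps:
$t{\left(V,g \right)} = \left(-44 + V\right) \left(76 + g\right)$ ($t{\left(V,g \right)} = \left(76 + g\right) \left(-44 + V\right) = \left(-44 + V\right) \left(76 + g\right)$)
$\frac{1}{t{\left(-28 + 59,-21 \right)}} = \frac{1}{-3344 - -924 + 76 \left(-28 + 59\right) + \left(-28 + 59\right) \left(-21\right)} = \frac{1}{-3344 + 924 + 76 \cdot 31 + 31 \left(-21\right)} = \frac{1}{-3344 + 924 + 2356 - 651} = \frac{1}{-715} = - \frac{1}{715}$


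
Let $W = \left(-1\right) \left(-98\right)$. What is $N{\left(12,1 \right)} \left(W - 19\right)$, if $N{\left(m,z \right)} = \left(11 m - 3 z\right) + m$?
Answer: $11139$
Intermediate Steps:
$W = 98$
$N{\left(m,z \right)} = - 3 z + 12 m$ ($N{\left(m,z \right)} = \left(- 3 z + 11 m\right) + m = - 3 z + 12 m$)
$N{\left(12,1 \right)} \left(W - 19\right) = \left(\left(-3\right) 1 + 12 \cdot 12\right) \left(98 - 19\right) = \left(-3 + 144\right) 79 = 141 \cdot 79 = 11139$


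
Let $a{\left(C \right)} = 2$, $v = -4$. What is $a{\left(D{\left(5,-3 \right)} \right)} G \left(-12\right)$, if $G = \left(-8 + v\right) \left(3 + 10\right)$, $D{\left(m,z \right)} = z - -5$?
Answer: $3744$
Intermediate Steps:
$D{\left(m,z \right)} = 5 + z$ ($D{\left(m,z \right)} = z + 5 = 5 + z$)
$G = -156$ ($G = \left(-8 - 4\right) \left(3 + 10\right) = \left(-12\right) 13 = -156$)
$a{\left(D{\left(5,-3 \right)} \right)} G \left(-12\right) = 2 \left(-156\right) \left(-12\right) = \left(-312\right) \left(-12\right) = 3744$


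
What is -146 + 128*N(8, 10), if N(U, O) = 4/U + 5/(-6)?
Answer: -566/3 ≈ -188.67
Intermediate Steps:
N(U, O) = -5/6 + 4/U (N(U, O) = 4/U + 5*(-1/6) = 4/U - 5/6 = -5/6 + 4/U)
-146 + 128*N(8, 10) = -146 + 128*(-5/6 + 4/8) = -146 + 128*(-5/6 + 4*(1/8)) = -146 + 128*(-5/6 + 1/2) = -146 + 128*(-1/3) = -146 - 128/3 = -566/3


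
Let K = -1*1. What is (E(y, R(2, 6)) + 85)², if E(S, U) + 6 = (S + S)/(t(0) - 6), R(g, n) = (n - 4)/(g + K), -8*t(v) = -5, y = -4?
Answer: 11978521/1849 ≈ 6478.4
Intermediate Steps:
t(v) = 5/8 (t(v) = -⅛*(-5) = 5/8)
K = -1
R(g, n) = (-4 + n)/(-1 + g) (R(g, n) = (n - 4)/(g - 1) = (-4 + n)/(-1 + g))
E(S, U) = -6 - 16*S/43 (E(S, U) = -6 + (S + S)/(5/8 - 6) = -6 + (2*S)/(-43/8) = -6 + (2*S)*(-8/43) = -6 - 16*S/43)
(E(y, R(2, 6)) + 85)² = ((-6 - 16/43*(-4)) + 85)² = ((-6 + 64/43) + 85)² = (-194/43 + 85)² = (3461/43)² = 11978521/1849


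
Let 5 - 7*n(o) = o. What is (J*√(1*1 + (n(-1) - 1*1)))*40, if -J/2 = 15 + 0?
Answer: -1200*√42/7 ≈ -1111.0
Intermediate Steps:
J = -30 (J = -2*(15 + 0) = -2*15 = -30)
n(o) = 5/7 - o/7
(J*√(1*1 + (n(-1) - 1*1)))*40 = -30*√(1*1 + ((5/7 - ⅐*(-1)) - 1*1))*40 = -30*√(1 + ((5/7 + ⅐) - 1))*40 = -30*√(1 + (6/7 - 1))*40 = -30*√(1 - ⅐)*40 = -30*√42/7*40 = -1200*√42/7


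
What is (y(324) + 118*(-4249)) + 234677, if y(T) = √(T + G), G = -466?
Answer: -266705 + I*√142 ≈ -2.6671e+5 + 11.916*I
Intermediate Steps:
y(T) = √(-466 + T) (y(T) = √(T - 466) = √(-466 + T))
(y(324) + 118*(-4249)) + 234677 = (√(-466 + 324) + 118*(-4249)) + 234677 = (√(-142) - 501382) + 234677 = (I*√142 - 501382) + 234677 = (-501382 + I*√142) + 234677 = -266705 + I*√142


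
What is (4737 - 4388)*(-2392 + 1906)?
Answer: -169614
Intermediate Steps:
(4737 - 4388)*(-2392 + 1906) = 349*(-486) = -169614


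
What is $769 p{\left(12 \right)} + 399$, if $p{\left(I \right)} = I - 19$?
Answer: $-4984$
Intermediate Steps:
$p{\left(I \right)} = -19 + I$
$769 p{\left(12 \right)} + 399 = 769 \left(-19 + 12\right) + 399 = 769 \left(-7\right) + 399 = -5383 + 399 = -4984$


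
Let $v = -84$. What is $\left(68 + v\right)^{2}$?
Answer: $256$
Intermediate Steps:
$\left(68 + v\right)^{2} = \left(68 - 84\right)^{2} = \left(-16\right)^{2} = 256$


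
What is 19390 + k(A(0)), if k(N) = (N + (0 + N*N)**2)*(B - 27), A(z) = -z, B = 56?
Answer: 19390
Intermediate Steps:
k(N) = 29*N + 29*N**4 (k(N) = (N + (0 + N*N)**2)*(56 - 27) = (N + (0 + N**2)**2)*29 = (N + (N**2)**2)*29 = (N + N**4)*29 = 29*N + 29*N**4)
19390 + k(A(0)) = 19390 + 29*(-1*0)*(1 + (-1*0)**3) = 19390 + 29*0*(1 + 0**3) = 19390 + 29*0*(1 + 0) = 19390 + 29*0*1 = 19390 + 0 = 19390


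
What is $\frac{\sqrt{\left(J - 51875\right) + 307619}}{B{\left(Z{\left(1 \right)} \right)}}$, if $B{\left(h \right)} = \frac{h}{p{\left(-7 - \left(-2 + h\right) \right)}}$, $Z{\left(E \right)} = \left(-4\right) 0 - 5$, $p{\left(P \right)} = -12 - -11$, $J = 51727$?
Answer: $\frac{\sqrt{307471}}{5} \approx 110.9$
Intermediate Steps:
$p{\left(P \right)} = -1$ ($p{\left(P \right)} = -12 + 11 = -1$)
$Z{\left(E \right)} = -5$ ($Z{\left(E \right)} = 0 - 5 = -5$)
$B{\left(h \right)} = - h$ ($B{\left(h \right)} = \frac{h}{-1} = h \left(-1\right) = - h$)
$\frac{\sqrt{\left(J - 51875\right) + 307619}}{B{\left(Z{\left(1 \right)} \right)}} = \frac{\sqrt{\left(51727 - 51875\right) + 307619}}{\left(-1\right) \left(-5\right)} = \frac{\sqrt{-148 + 307619}}{5} = \sqrt{307471} \cdot \frac{1}{5} = \frac{\sqrt{307471}}{5}$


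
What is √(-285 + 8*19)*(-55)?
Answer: -55*I*√133 ≈ -634.29*I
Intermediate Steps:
√(-285 + 8*19)*(-55) = √(-285 + 152)*(-55) = √(-133)*(-55) = (I*√133)*(-55) = -55*I*√133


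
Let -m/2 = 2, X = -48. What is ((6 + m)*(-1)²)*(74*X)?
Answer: -7104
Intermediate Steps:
m = -4 (m = -2*2 = -4)
((6 + m)*(-1)²)*(74*X) = ((6 - 4)*(-1)²)*(74*(-48)) = (2*1)*(-3552) = 2*(-3552) = -7104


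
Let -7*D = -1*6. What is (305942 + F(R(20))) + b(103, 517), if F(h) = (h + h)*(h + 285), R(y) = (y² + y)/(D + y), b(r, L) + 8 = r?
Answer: 1696359673/5329 ≈ 3.1833e+5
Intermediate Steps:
b(r, L) = -8 + r
D = 6/7 (D = -(-1)*6/7 = -⅐*(-6) = 6/7 ≈ 0.85714)
R(y) = (y + y²)/(6/7 + y) (R(y) = (y² + y)/(6/7 + y) = (y + y²)/(6/7 + y))
F(h) = 2*h*(285 + h) (F(h) = (2*h)*(285 + h) = 2*h*(285 + h))
(305942 + F(R(20))) + b(103, 517) = (305942 + 2*(7*20*(1 + 20)/(6 + 7*20))*(285 + 7*20*(1 + 20)/(6 + 7*20))) + (-8 + 103) = (305942 + 2*(7*20*21/(6 + 140))*(285 + 7*20*21/(6 + 140))) + 95 = (305942 + 2*(7*20*21/146)*(285 + 7*20*21/146)) + 95 = (305942 + 2*(7*20*(1/146)*21)*(285 + 7*20*(1/146)*21)) + 95 = (305942 + 2*(1470/73)*(285 + 1470/73)) + 95 = (305942 + 2*(1470/73)*(22275/73)) + 95 = (305942 + 65488500/5329) + 95 = 1695853418/5329 + 95 = 1696359673/5329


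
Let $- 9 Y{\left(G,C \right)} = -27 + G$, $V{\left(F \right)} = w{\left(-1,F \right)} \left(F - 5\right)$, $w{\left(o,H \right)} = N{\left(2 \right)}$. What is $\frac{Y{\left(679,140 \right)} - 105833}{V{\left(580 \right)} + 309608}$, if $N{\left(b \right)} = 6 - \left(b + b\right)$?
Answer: $- \frac{953149}{2796822} \approx -0.3408$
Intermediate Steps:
$N{\left(b \right)} = 6 - 2 b$
$w{\left(o,H \right)} = 2$ ($w{\left(o,H \right)} = 6 - 4 = 2$)
$V{\left(F \right)} = -10 + 2 F$ ($V{\left(F \right)} = 2 \left(F - 5\right) = 2 \left(-5 + F\right) = -10 + 2 F$)
$Y{\left(G,C \right)} = 3 - \frac{G}{9}$ ($Y{\left(G,C \right)} = - \frac{-27 + G}{9} = 3 - \frac{G}{9}$)
$\frac{Y{\left(679,140 \right)} - 105833}{V{\left(580 \right)} + 309608} = \frac{\left(3 - \frac{679}{9}\right) - 105833}{\left(-10 + 2 \cdot 580\right) + 309608} = \frac{\left(3 - \frac{679}{9}\right) - 105833}{\left(-10 + 1160\right) + 309608} = \frac{- \frac{652}{9} - 105833}{1150 + 309608} = - \frac{953149}{9 \cdot 310758} = \left(- \frac{953149}{9}\right) \frac{1}{310758} = - \frac{953149}{2796822}$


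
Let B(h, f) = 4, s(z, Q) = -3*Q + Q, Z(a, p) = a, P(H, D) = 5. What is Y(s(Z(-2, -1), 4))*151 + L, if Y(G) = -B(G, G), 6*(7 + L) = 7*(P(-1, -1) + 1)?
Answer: -604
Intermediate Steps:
s(z, Q) = -2*Q
L = 0 (L = -7 + (7*(5 + 1))/6 = -7 + (7*6)/6 = -7 + (⅙)*42 = -7 + 7 = 0)
Y(G) = -4 (Y(G) = -1*4 = -4)
Y(s(Z(-2, -1), 4))*151 + L = -4*151 + 0 = -604 + 0 = -604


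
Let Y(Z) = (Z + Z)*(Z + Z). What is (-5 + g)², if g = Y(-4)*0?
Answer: 25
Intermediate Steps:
Y(Z) = 4*Z² (Y(Z) = (2*Z)*(2*Z) = 4*Z²)
g = 0 (g = (4*(-4)²)*0 = (4*16)*0 = 64*0 = 0)
(-5 + g)² = (-5 + 0)² = (-5)² = 25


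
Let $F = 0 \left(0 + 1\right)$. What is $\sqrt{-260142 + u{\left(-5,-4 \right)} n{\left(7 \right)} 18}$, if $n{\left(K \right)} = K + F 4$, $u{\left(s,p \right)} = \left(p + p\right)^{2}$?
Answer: $i \sqrt{252078} \approx 502.07 i$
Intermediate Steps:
$u{\left(s,p \right)} = 4 p^{2}$ ($u{\left(s,p \right)} = \left(2 p\right)^{2} = 4 p^{2}$)
$F = 0$ ($F = 0 \cdot 1 = 0$)
$n{\left(K \right)} = K$ ($n{\left(K \right)} = K + 0 \cdot 4 = K + 0 = K$)
$\sqrt{-260142 + u{\left(-5,-4 \right)} n{\left(7 \right)} 18} = \sqrt{-260142 + 4 \left(-4\right)^{2} \cdot 7 \cdot 18} = \sqrt{-260142 + 4 \cdot 16 \cdot 7 \cdot 18} = \sqrt{-260142 + 64 \cdot 7 \cdot 18} = \sqrt{-260142 + 448 \cdot 18} = \sqrt{-260142 + 8064} = \sqrt{-252078} = i \sqrt{252078}$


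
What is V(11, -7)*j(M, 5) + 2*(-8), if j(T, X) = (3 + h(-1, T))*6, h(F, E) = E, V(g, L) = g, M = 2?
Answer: 314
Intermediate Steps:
j(T, X) = 18 + 6*T (j(T, X) = (3 + T)*6 = 18 + 6*T)
V(11, -7)*j(M, 5) + 2*(-8) = 11*(18 + 6*2) + 2*(-8) = 11*(18 + 12) - 16 = 11*30 - 16 = 330 - 16 = 314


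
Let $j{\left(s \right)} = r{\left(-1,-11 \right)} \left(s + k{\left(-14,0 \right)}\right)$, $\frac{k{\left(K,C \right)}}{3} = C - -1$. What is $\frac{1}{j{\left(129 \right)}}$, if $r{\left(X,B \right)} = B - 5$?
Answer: $- \frac{1}{2112} \approx -0.00047348$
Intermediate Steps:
$k{\left(K,C \right)} = 3 + 3 C$ ($k{\left(K,C \right)} = 3 \left(C - -1\right) = 3 \left(C + 1\right) = 3 \left(1 + C\right) = 3 + 3 C$)
$r{\left(X,B \right)} = -5 + B$
$j{\left(s \right)} = -48 - 16 s$ ($j{\left(s \right)} = \left(-5 - 11\right) \left(s + \left(3 + 3 \cdot 0\right)\right) = - 16 \left(s + \left(3 + 0\right)\right) = - 16 \left(s + 3\right) = - 16 \left(3 + s\right) = -48 - 16 s$)
$\frac{1}{j{\left(129 \right)}} = \frac{1}{-48 - 2064} = \frac{1}{-2112} = - \frac{1}{2112}$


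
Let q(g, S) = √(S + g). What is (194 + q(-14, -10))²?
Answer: 37612 + 776*I*√6 ≈ 37612.0 + 1900.8*I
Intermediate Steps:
(194 + q(-14, -10))² = (194 + √(-10 - 14))² = (194 + √(-24))² = (194 + 2*I*√6)²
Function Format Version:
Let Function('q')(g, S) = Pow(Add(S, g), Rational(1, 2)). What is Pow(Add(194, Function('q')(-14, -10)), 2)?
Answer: Add(37612, Mul(776, I, Pow(6, Rational(1, 2)))) ≈ Add(37612., Mul(1900.8, I))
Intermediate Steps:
Pow(Add(194, Function('q')(-14, -10)), 2) = Pow(Add(194, Pow(Add(-10, -14), Rational(1, 2))), 2) = Pow(Add(194, Pow(-24, Rational(1, 2))), 2) = Pow(Add(194, Mul(2, I, Pow(6, Rational(1, 2)))), 2)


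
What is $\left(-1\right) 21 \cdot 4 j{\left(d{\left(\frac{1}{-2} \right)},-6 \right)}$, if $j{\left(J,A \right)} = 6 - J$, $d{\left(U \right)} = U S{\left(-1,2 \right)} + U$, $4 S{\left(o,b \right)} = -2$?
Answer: $-525$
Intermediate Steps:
$S{\left(o,b \right)} = - \frac{1}{2}$ ($S{\left(o,b \right)} = \frac{1}{4} \left(-2\right) = - \frac{1}{2}$)
$d{\left(U \right)} = \frac{U}{2}$ ($d{\left(U \right)} = U \left(- \frac{1}{2}\right) + U = - \frac{U}{2} + U = \frac{U}{2}$)
$\left(-1\right) 21 \cdot 4 j{\left(d{\left(\frac{1}{-2} \right)},-6 \right)} = \left(-1\right) 21 \cdot 4 \left(6 - \frac{1}{2 \left(-2\right)}\right) = \left(-21\right) 4 \left(6 - \frac{1}{2} \left(- \frac{1}{2}\right)\right) = - 84 \left(6 - - \frac{1}{4}\right) = - 84 \left(6 + \frac{1}{4}\right) = \left(-84\right) \frac{25}{4} = -525$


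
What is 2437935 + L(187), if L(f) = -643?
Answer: 2437292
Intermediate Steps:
2437935 + L(187) = 2437935 - 643 = 2437292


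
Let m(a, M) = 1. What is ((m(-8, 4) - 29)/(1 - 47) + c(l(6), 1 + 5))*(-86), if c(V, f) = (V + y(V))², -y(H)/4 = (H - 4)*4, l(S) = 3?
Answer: -715262/23 ≈ -31098.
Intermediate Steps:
y(H) = 64 - 16*H (y(H) = -4*(H - 4)*4 = -4*(-4 + H)*4 = -4*(-16 + 4*H) = 64 - 16*H)
c(V, f) = (64 - 15*V)² (c(V, f) = (V + (64 - 16*V))² = (64 - 15*V)²)
((m(-8, 4) - 29)/(1 - 47) + c(l(6), 1 + 5))*(-86) = ((1 - 29)/(1 - 47) + (-64 + 15*3)²)*(-86) = (-28/(-46) + (-64 + 45)²)*(-86) = (-28*(-1/46) + (-19)²)*(-86) = (14/23 + 361)*(-86) = (8317/23)*(-86) = -715262/23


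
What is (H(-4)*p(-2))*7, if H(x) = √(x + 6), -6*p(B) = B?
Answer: 7*√2/3 ≈ 3.2998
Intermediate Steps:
p(B) = -B/6
H(x) = √(6 + x)
(H(-4)*p(-2))*7 = (√(6 - 4)*(-⅙*(-2)))*7 = (√2*(⅓))*7 = (√2/3)*7 = 7*√2/3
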